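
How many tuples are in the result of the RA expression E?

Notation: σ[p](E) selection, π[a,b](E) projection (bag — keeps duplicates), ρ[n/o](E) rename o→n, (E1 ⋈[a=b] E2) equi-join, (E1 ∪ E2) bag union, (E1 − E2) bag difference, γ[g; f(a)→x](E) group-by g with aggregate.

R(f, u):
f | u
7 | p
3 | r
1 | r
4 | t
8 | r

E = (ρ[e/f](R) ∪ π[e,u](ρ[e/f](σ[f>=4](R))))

Per-node cardinality:
  R → 5
  ρ[e/f](R) → 5
  R → 5
  σ[f>=4](R) → 3
  ρ[e/f](σ[f>=4](R)) → 3
  π[e,u](ρ[e/f](σ[f>=4](R))) → 3
  (ρ[e/f](R) ∪ π[e,u](ρ[e/f](σ[f>=4](R)))) → 8

|E| = 8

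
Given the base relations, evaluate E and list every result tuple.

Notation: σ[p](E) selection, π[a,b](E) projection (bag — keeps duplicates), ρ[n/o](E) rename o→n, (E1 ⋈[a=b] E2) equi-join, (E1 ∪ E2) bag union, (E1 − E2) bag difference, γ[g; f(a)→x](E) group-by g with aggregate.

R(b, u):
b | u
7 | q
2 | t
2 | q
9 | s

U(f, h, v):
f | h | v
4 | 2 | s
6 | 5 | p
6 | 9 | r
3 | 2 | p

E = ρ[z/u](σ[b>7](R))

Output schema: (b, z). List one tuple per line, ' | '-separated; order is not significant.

Stepwise |·|:
  R → 4
  σ[b>7](R) → 1
  ρ[z/u](σ[b>7](R)) → 1

== RESULT ==
b | z
9 | s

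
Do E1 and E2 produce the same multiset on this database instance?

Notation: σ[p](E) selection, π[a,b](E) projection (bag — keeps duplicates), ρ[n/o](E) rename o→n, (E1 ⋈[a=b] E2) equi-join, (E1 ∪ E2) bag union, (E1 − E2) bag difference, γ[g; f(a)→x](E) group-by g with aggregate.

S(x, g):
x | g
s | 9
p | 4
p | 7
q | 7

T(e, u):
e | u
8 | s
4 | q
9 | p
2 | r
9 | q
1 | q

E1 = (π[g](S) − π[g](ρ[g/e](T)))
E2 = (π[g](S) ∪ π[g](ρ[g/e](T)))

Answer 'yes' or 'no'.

E1 subexpression sizes:
  S → 4
  π[g](S) → 4
  T → 6
  ρ[g/e](T) → 6
  π[g](ρ[g/e](T)) → 6
  (π[g](S) − π[g](ρ[g/e](T))) → 2
E2 subexpression sizes:
  S → 4
  π[g](S) → 4
  T → 6
  ρ[g/e](T) → 6
  π[g](ρ[g/e](T)) → 6
  (π[g](S) ∪ π[g](ρ[g/e](T))) → 10

E1 result:
g
7
7
E2 result:
g
1
2
4
4
7
7
8
9
9
9
Witness: (1,) appears 0× in E1 but 1× in E2.

no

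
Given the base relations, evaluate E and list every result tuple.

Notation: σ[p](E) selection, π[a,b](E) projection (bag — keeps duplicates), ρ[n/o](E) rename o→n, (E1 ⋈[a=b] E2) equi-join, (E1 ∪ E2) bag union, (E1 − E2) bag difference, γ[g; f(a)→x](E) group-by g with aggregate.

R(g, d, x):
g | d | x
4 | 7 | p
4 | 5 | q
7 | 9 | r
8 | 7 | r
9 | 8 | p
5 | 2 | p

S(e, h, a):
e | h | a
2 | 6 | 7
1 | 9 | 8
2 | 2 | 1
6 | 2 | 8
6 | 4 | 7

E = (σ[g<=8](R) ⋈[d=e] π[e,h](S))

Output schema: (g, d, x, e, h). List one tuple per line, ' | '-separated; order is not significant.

Stepwise |·|:
  R → 6
  σ[g<=8](R) → 5
  S → 5
  π[e,h](S) → 5
  (σ[g<=8](R) ⋈[d=e] π[e,h](S)) → 2

== RESULT ==
g | d | x | e | h
5 | 2 | p | 2 | 2
5 | 2 | p | 2 | 6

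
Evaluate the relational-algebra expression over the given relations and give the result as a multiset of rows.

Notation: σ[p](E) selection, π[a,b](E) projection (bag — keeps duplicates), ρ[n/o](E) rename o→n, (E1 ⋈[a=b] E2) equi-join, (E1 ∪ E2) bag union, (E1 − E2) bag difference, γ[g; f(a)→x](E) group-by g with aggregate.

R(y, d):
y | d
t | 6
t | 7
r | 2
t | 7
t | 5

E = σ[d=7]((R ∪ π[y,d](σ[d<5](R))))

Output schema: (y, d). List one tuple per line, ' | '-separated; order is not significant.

Row counts bottom-up:
  R → 5
  R → 5
  σ[d<5](R) → 1
  π[y,d](σ[d<5](R)) → 1
  (R ∪ π[y,d](σ[d<5](R))) → 6
  σ[d=7]((R ∪ π[y,d](σ[d<5](R)))) → 2

== RESULT ==
y | d
t | 7
t | 7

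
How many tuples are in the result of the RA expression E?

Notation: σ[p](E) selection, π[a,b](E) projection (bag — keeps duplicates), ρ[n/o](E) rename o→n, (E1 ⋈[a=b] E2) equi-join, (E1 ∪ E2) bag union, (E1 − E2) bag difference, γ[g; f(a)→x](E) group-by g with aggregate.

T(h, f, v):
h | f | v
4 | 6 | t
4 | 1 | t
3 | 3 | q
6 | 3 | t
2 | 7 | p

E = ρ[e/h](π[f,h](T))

Stepwise |·|:
  T → 5
  π[f,h](T) → 5
  ρ[e/h](π[f,h](T)) → 5

|E| = 5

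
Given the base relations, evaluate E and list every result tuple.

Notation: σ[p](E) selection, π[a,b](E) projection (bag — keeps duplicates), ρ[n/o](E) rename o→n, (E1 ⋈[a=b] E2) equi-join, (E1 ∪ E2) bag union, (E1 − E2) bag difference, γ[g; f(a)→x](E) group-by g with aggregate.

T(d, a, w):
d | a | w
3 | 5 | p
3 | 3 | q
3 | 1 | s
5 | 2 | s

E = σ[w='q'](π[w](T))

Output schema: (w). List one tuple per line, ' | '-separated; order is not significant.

Subexpression sizes:
  T → 4
  π[w](T) → 4
  σ[w='q'](π[w](T)) → 1

== RESULT ==
w
q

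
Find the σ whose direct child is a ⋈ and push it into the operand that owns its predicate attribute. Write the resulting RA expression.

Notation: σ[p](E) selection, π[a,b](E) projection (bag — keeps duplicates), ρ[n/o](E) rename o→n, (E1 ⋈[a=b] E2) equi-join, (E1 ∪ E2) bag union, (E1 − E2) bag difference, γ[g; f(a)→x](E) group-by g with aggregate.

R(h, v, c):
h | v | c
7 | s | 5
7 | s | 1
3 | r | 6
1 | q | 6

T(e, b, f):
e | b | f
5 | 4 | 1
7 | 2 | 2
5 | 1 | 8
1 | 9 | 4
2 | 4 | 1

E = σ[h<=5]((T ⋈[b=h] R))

σ filters on h, owned by the right side.
E' = (T ⋈[b=h] σ[h<=5](R))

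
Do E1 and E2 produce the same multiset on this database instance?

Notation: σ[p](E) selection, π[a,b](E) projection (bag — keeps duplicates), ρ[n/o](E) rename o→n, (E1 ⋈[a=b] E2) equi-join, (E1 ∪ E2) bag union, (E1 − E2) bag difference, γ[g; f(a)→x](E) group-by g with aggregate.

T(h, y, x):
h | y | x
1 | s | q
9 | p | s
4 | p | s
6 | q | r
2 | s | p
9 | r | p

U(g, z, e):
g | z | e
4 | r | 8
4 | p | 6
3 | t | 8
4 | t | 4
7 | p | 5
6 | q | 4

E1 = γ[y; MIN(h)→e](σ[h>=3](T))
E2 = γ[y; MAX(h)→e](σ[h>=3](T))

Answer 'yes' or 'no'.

E1 subexpression sizes:
  T → 6
  σ[h>=3](T) → 4
  γ[y; MIN(h)→e](σ[h>=3](T)) → 3
E2 subexpression sizes:
  T → 6
  σ[h>=3](T) → 4
  γ[y; MAX(h)→e](σ[h>=3](T)) → 3

E1 result:
y | e
p | 4
q | 6
r | 9
E2 result:
y | e
p | 9
q | 6
r | 9
Witness: ('p', 9) appears 0× in E1 but 1× in E2.

no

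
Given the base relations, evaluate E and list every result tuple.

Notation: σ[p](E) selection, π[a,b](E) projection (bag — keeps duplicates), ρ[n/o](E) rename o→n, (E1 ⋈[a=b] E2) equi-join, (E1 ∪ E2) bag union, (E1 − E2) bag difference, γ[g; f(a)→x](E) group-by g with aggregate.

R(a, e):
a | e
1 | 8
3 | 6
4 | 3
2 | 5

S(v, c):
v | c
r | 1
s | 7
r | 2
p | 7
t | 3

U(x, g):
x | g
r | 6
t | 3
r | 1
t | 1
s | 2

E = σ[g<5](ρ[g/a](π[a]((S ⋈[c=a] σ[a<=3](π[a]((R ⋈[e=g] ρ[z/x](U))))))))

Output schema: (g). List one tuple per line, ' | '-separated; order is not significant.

Per-node cardinality:
  S → 5
  R → 4
  U → 5
  ρ[z/x](U) → 5
  (R ⋈[e=g] ρ[z/x](U)) → 2
  π[a]((R ⋈[e=g] ρ[z/x](U))) → 2
  σ[a<=3](π[a]((R ⋈[e=g] ρ[z/x](U)))) → 1
  (S ⋈[c=a] σ[a<=3](π[a]((R ⋈[e=g] ρ[z/x](U))))) → 1
  π[a]((S ⋈[c=a] σ[a<=3](π[a]((R ⋈[e=g] ρ[z/x](U)))))) → 1
  ρ[g/a](π[a]((S ⋈[c=a] σ[a<=3](π[a]((R ⋈[e=g] ρ[z/x](U))))))) → 1
  σ[g<5](ρ[g/a](π[a]((S ⋈[c=a] σ[a<=3](π[a]((R ⋈[e=g] ρ[z/x](U)))))))) → 1

== RESULT ==
g
3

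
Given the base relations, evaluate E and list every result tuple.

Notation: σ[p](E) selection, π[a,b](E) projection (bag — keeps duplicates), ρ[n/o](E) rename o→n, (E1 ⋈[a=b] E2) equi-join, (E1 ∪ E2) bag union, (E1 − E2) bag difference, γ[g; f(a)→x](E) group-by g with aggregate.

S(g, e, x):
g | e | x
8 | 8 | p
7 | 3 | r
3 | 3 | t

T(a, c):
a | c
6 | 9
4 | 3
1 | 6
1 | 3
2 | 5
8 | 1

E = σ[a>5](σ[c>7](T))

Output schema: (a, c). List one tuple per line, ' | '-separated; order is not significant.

Subexpression sizes:
  T → 6
  σ[c>7](T) → 1
  σ[a>5](σ[c>7](T)) → 1

== RESULT ==
a | c
6 | 9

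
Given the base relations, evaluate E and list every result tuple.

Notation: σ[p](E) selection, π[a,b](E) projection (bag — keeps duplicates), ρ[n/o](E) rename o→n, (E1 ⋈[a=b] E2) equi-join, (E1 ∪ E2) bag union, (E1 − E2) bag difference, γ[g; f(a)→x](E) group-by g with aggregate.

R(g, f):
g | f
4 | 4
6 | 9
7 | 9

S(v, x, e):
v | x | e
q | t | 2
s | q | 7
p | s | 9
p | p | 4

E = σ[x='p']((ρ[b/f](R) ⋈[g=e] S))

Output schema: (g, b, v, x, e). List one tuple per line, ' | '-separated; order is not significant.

Stepwise |·|:
  R → 3
  ρ[b/f](R) → 3
  S → 4
  (ρ[b/f](R) ⋈[g=e] S) → 2
  σ[x='p']((ρ[b/f](R) ⋈[g=e] S)) → 1

== RESULT ==
g | b | v | x | e
4 | 4 | p | p | 4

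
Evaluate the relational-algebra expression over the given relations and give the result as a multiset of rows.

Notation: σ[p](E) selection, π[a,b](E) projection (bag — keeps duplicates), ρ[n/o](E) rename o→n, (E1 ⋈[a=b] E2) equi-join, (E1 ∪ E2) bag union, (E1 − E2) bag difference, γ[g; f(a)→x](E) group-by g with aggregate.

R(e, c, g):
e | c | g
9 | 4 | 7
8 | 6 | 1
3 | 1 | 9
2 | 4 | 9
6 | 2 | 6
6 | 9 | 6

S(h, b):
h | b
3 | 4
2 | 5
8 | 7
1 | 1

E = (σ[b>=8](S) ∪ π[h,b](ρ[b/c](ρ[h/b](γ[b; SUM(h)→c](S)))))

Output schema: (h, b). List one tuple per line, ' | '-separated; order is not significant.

Row counts bottom-up:
  S → 4
  σ[b>=8](S) → 0
  S → 4
  γ[b; SUM(h)→c](S) → 4
  ρ[h/b](γ[b; SUM(h)→c](S)) → 4
  ρ[b/c](ρ[h/b](γ[b; SUM(h)→c](S))) → 4
  π[h,b](ρ[b/c](ρ[h/b](γ[b; SUM(h)→c](S)))) → 4
  (σ[b>=8](S) ∪ π[h,b](ρ[b/c](ρ[h/b](γ[b; SUM(h)→c](S))))) → 4

== RESULT ==
h | b
1 | 1
4 | 3
5 | 2
7 | 8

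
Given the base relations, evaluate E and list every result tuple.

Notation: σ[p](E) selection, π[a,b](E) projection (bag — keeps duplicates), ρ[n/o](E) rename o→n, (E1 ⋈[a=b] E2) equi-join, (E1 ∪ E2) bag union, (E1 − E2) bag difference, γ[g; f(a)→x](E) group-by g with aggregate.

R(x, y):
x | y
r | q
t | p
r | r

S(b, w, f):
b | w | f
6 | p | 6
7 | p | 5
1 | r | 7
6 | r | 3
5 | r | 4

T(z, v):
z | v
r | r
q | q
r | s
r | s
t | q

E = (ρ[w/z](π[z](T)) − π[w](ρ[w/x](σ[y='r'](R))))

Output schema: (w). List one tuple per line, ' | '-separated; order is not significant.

Stepwise |·|:
  T → 5
  π[z](T) → 5
  ρ[w/z](π[z](T)) → 5
  R → 3
  σ[y='r'](R) → 1
  ρ[w/x](σ[y='r'](R)) → 1
  π[w](ρ[w/x](σ[y='r'](R))) → 1
  (ρ[w/z](π[z](T)) − π[w](ρ[w/x](σ[y='r'](R)))) → 4

== RESULT ==
w
q
r
r
t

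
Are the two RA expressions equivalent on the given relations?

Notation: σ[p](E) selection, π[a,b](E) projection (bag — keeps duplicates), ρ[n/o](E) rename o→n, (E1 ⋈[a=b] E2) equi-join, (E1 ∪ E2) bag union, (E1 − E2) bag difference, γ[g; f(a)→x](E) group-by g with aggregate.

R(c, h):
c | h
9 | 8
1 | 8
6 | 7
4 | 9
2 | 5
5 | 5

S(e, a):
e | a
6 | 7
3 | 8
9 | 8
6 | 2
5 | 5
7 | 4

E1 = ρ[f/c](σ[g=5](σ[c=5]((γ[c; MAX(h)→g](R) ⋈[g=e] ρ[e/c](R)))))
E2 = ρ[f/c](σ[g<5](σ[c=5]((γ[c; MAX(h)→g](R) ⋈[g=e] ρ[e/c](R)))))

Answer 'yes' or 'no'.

E1 per-node cardinality:
  R → 6
  γ[c; MAX(h)→g](R) → 6
  R → 6
  ρ[e/c](R) → 6
  (γ[c; MAX(h)→g](R) ⋈[g=e] ρ[e/c](R)) → 3
  σ[c=5]((γ[c; MAX(h)→g](R) ⋈[g=e] ρ[e/c](R))) → 1
  σ[g=5](σ[c=5]((γ[c; MAX(h)→g](R) ⋈[g=e] ρ[e/c](R)))) → 1
  ρ[f/c](σ[g=5](σ[c=5]((γ[c; MAX(h)→g](R) ⋈[g=e] ρ[e/c](R))))) → 1
E2 per-node cardinality:
  R → 6
  γ[c; MAX(h)→g](R) → 6
  R → 6
  ρ[e/c](R) → 6
  (γ[c; MAX(h)→g](R) ⋈[g=e] ρ[e/c](R)) → 3
  σ[c=5]((γ[c; MAX(h)→g](R) ⋈[g=e] ρ[e/c](R))) → 1
  σ[g<5](σ[c=5]((γ[c; MAX(h)→g](R) ⋈[g=e] ρ[e/c](R)))) → 0
  ρ[f/c](σ[g<5](σ[c=5]((γ[c; MAX(h)→g](R) ⋈[g=e] ρ[e/c](R))))) → 0

E1 result:
f | g | e | h
5 | 5 | 5 | 5
E2 result:
f | g | e | h
(0 rows)
Witness: (5, 5, 5, 5) appears 1× in E1 but 0× in E2.

no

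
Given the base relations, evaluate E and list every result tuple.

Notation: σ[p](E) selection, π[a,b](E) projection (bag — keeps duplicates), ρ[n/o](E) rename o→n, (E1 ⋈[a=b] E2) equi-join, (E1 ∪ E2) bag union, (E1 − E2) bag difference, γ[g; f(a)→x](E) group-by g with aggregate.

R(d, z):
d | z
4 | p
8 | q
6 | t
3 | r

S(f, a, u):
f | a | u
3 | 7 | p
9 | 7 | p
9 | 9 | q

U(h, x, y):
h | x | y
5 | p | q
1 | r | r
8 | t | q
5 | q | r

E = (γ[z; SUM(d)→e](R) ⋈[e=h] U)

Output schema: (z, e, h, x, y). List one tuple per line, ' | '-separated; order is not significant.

Stepwise |·|:
  R → 4
  γ[z; SUM(d)→e](R) → 4
  U → 4
  (γ[z; SUM(d)→e](R) ⋈[e=h] U) → 1

== RESULT ==
z | e | h | x | y
q | 8 | 8 | t | q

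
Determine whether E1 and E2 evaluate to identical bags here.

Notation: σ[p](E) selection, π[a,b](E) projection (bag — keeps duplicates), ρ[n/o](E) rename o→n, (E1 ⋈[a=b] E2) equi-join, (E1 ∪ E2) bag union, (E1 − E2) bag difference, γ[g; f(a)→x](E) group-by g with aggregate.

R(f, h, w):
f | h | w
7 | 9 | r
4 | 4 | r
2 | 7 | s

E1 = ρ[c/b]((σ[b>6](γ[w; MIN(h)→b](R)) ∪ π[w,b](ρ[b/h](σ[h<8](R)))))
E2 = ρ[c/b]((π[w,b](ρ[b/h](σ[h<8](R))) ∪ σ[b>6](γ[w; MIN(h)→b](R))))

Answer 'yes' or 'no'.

E1 stepwise |·|:
  R → 3
  γ[w; MIN(h)→b](R) → 2
  σ[b>6](γ[w; MIN(h)→b](R)) → 1
  R → 3
  σ[h<8](R) → 2
  ρ[b/h](σ[h<8](R)) → 2
  π[w,b](ρ[b/h](σ[h<8](R))) → 2
  (σ[b>6](γ[w; MIN(h)→b](R)) ∪ π[w,b](ρ[b/h](σ[h<8](R)))) → 3
  ρ[c/b]((σ[b>6](γ[w; MIN(h)→b](R)) ∪ π[w,b](ρ[b/h](σ[h<8](R))))) → 3
E2 stepwise |·|:
  R → 3
  σ[h<8](R) → 2
  ρ[b/h](σ[h<8](R)) → 2
  π[w,b](ρ[b/h](σ[h<8](R))) → 2
  R → 3
  γ[w; MIN(h)→b](R) → 2
  σ[b>6](γ[w; MIN(h)→b](R)) → 1
  (π[w,b](ρ[b/h](σ[h<8](R))) ∪ σ[b>6](γ[w; MIN(h)→b](R))) → 3
  ρ[c/b]((π[w,b](ρ[b/h](σ[h<8](R))) ∪ σ[b>6](γ[w; MIN(h)→b](R)))) → 3

E1 and E2 produce the same multiset:
w | c
r | 4
s | 7
s | 7

yes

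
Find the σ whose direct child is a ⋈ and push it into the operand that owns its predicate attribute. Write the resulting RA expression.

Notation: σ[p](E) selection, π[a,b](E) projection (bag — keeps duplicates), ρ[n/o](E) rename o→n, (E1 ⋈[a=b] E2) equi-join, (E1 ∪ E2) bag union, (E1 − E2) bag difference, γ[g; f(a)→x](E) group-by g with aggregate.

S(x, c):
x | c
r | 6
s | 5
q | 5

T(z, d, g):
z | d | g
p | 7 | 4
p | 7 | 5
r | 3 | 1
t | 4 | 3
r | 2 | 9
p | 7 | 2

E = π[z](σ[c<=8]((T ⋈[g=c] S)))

σ filters on c, owned by the right side.
E' = π[z]((T ⋈[g=c] σ[c<=8](S)))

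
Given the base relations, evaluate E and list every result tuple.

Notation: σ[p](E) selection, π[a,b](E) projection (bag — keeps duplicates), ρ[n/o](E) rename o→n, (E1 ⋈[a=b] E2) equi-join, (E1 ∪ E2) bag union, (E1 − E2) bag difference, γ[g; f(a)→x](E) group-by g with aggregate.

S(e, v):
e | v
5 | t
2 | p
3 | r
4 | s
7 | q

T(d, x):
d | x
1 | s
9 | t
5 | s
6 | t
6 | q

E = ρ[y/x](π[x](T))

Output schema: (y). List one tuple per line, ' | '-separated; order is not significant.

Row counts bottom-up:
  T → 5
  π[x](T) → 5
  ρ[y/x](π[x](T)) → 5

== RESULT ==
y
q
s
s
t
t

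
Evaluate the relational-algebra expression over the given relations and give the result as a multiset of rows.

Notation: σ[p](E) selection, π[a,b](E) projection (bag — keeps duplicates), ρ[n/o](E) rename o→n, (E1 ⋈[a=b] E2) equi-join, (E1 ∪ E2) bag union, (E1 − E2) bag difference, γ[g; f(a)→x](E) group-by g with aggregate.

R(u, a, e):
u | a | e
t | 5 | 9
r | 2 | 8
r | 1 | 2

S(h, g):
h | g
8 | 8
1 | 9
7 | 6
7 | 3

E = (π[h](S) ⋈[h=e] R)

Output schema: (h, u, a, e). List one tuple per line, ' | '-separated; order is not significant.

Row counts bottom-up:
  S → 4
  π[h](S) → 4
  R → 3
  (π[h](S) ⋈[h=e] R) → 1

== RESULT ==
h | u | a | e
8 | r | 2 | 8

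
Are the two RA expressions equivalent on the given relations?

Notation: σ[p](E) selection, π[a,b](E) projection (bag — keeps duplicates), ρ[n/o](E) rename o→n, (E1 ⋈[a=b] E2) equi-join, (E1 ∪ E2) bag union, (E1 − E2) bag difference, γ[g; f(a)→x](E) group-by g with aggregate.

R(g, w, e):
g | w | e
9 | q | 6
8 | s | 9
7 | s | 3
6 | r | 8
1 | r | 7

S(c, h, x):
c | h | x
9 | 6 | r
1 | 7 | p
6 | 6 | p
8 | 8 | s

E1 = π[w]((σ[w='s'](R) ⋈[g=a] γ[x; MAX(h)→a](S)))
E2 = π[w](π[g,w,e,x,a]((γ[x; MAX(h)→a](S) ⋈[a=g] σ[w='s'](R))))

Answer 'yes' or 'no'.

E1 row counts bottom-up:
  R → 5
  σ[w='s'](R) → 2
  S → 4
  γ[x; MAX(h)→a](S) → 3
  (σ[w='s'](R) ⋈[g=a] γ[x; MAX(h)→a](S)) → 2
  π[w]((σ[w='s'](R) ⋈[g=a] γ[x; MAX(h)→a](S))) → 2
E2 row counts bottom-up:
  S → 4
  γ[x; MAX(h)→a](S) → 3
  R → 5
  σ[w='s'](R) → 2
  (γ[x; MAX(h)→a](S) ⋈[a=g] σ[w='s'](R)) → 2
  π[g,w,e,x,a]((γ[x; MAX(h)→a](S) ⋈[a=g] σ[w='s'](R))) → 2
  π[w](π[g,w,e,x,a]((γ[x; MAX(h)→a](S) ⋈[a=g] σ[w='s'](R)))) → 2

E1 and E2 produce the same multiset:
w
s
s

yes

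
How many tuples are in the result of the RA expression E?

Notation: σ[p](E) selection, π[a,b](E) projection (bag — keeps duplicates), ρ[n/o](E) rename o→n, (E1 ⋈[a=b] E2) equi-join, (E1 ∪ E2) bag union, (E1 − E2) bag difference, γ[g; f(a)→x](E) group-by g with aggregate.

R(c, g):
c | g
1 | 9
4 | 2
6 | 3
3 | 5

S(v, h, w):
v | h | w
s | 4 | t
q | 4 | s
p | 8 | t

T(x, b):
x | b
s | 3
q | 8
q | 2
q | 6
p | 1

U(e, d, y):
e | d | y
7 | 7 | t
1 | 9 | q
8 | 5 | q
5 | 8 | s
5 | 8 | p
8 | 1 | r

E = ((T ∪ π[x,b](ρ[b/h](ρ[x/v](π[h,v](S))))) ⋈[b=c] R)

Subexpression sizes:
  T → 5
  S → 3
  π[h,v](S) → 3
  ρ[x/v](π[h,v](S)) → 3
  ρ[b/h](ρ[x/v](π[h,v](S))) → 3
  π[x,b](ρ[b/h](ρ[x/v](π[h,v](S)))) → 3
  (T ∪ π[x,b](ρ[b/h](ρ[x/v](π[h,v](S))))) → 8
  R → 4
  ((T ∪ π[x,b](ρ[b/h](ρ[x/v](π[h,v](S))))) ⋈[b=c] R) → 5

|E| = 5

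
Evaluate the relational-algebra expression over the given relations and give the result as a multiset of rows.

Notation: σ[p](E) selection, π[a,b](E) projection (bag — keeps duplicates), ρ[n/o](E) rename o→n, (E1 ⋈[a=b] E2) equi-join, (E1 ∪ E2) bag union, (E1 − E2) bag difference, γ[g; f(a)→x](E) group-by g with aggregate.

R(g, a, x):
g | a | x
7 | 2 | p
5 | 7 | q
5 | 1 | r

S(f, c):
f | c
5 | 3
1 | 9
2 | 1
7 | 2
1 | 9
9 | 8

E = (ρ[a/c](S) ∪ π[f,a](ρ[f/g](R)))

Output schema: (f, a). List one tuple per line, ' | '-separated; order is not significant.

Stepwise |·|:
  S → 6
  ρ[a/c](S) → 6
  R → 3
  ρ[f/g](R) → 3
  π[f,a](ρ[f/g](R)) → 3
  (ρ[a/c](S) ∪ π[f,a](ρ[f/g](R))) → 9

== RESULT ==
f | a
1 | 9
1 | 9
2 | 1
5 | 1
5 | 3
5 | 7
7 | 2
7 | 2
9 | 8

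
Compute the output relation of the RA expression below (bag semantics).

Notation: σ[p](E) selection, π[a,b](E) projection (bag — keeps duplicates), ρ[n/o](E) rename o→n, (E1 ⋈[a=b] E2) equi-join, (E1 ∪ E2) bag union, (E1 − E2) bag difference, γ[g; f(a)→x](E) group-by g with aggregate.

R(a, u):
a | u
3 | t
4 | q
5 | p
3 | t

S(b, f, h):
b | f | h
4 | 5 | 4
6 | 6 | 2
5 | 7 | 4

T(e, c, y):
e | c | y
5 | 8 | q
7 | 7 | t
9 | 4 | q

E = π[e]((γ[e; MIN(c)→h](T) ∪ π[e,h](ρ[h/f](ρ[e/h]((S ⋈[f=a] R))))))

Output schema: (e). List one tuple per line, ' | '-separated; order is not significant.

Row counts bottom-up:
  T → 3
  γ[e; MIN(c)→h](T) → 3
  S → 3
  R → 4
  (S ⋈[f=a] R) → 1
  ρ[e/h]((S ⋈[f=a] R)) → 1
  ρ[h/f](ρ[e/h]((S ⋈[f=a] R))) → 1
  π[e,h](ρ[h/f](ρ[e/h]((S ⋈[f=a] R)))) → 1
  (γ[e; MIN(c)→h](T) ∪ π[e,h](ρ[h/f](ρ[e/h]((S ⋈[f=a] R))))) → 4
  π[e]((γ[e; MIN(c)→h](T) ∪ π[e,h](ρ[h/f](ρ[e/h]((S ⋈[f=a] R)))))) → 4

== RESULT ==
e
4
5
7
9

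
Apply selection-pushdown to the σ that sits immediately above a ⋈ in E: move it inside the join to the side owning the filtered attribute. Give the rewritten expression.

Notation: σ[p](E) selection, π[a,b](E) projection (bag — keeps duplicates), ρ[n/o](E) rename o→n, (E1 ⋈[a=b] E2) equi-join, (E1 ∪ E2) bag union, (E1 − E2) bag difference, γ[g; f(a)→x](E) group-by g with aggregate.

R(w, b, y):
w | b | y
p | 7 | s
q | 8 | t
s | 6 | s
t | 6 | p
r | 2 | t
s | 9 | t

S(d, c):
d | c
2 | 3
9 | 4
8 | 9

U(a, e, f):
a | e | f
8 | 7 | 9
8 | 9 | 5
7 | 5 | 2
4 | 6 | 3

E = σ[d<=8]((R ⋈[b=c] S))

σ filters on d, owned by the right side.
E' = (R ⋈[b=c] σ[d<=8](S))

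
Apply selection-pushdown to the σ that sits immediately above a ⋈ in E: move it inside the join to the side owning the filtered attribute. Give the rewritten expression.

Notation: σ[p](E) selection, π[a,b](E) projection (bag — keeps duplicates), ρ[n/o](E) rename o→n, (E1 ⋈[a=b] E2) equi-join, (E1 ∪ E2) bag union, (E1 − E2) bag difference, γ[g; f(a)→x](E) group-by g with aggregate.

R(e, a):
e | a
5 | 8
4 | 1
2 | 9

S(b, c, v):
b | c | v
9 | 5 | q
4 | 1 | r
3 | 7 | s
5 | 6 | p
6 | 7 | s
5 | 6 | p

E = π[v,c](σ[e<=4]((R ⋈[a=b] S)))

σ filters on e, owned by the left side.
E' = π[v,c]((σ[e<=4](R) ⋈[a=b] S))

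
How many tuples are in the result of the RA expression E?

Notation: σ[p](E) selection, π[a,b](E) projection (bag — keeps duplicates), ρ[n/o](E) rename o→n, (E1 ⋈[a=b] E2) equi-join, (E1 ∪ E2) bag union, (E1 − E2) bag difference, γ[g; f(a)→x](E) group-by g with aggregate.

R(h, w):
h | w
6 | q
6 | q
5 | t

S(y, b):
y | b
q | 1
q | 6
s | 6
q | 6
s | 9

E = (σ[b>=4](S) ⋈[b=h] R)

Stepwise |·|:
  S → 5
  σ[b>=4](S) → 4
  R → 3
  (σ[b>=4](S) ⋈[b=h] R) → 6

|E| = 6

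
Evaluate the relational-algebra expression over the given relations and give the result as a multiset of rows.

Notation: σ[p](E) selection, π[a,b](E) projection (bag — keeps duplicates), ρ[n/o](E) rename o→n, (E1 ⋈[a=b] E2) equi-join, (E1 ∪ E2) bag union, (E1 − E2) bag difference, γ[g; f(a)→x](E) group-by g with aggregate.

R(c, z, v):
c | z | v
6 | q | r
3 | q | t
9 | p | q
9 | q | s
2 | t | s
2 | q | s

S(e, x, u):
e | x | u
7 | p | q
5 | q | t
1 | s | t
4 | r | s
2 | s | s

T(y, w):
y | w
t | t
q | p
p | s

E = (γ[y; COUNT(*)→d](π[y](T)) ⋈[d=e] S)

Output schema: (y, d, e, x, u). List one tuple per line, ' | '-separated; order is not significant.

Row counts bottom-up:
  T → 3
  π[y](T) → 3
  γ[y; COUNT(*)→d](π[y](T)) → 3
  S → 5
  (γ[y; COUNT(*)→d](π[y](T)) ⋈[d=e] S) → 3

== RESULT ==
y | d | e | x | u
p | 1 | 1 | s | t
q | 1 | 1 | s | t
t | 1 | 1 | s | t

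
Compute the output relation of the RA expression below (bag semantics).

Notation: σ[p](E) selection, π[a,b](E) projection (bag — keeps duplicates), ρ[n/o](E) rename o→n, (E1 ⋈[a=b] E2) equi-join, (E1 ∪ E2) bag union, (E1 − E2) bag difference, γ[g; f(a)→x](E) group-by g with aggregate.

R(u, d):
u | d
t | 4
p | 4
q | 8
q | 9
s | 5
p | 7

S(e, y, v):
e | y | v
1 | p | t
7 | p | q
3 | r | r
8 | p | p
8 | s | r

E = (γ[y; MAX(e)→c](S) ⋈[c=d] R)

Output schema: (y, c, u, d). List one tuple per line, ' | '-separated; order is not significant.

Subexpression sizes:
  S → 5
  γ[y; MAX(e)→c](S) → 3
  R → 6
  (γ[y; MAX(e)→c](S) ⋈[c=d] R) → 2

== RESULT ==
y | c | u | d
p | 8 | q | 8
s | 8 | q | 8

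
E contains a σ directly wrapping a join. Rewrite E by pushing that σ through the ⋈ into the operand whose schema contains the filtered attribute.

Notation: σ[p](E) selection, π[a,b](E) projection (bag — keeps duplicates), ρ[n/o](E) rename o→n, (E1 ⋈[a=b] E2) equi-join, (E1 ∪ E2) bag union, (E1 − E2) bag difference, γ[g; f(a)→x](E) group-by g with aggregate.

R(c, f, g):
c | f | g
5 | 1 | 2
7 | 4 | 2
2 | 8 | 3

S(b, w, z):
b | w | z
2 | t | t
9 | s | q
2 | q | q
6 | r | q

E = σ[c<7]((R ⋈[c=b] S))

σ filters on c, owned by the left side.
E' = (σ[c<7](R) ⋈[c=b] S)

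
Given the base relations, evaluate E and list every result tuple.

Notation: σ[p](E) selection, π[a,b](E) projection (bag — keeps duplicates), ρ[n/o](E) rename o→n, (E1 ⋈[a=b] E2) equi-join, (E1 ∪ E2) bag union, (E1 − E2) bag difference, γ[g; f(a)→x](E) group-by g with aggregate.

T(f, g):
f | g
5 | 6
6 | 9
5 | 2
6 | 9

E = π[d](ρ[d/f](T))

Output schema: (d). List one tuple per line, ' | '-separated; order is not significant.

Subexpression sizes:
  T → 4
  ρ[d/f](T) → 4
  π[d](ρ[d/f](T)) → 4

== RESULT ==
d
5
5
6
6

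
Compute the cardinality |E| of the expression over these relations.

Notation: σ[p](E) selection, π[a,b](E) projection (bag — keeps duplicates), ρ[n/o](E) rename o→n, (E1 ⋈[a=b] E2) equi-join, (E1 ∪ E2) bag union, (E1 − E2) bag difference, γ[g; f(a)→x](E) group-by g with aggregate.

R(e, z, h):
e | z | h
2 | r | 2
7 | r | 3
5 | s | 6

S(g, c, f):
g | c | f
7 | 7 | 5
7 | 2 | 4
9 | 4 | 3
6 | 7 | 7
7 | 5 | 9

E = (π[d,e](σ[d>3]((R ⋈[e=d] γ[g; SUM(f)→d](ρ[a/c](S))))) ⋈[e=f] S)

Subexpression sizes:
  R → 3
  S → 5
  ρ[a/c](S) → 5
  γ[g; SUM(f)→d](ρ[a/c](S)) → 3
  (R ⋈[e=d] γ[g; SUM(f)→d](ρ[a/c](S))) → 1
  σ[d>3]((R ⋈[e=d] γ[g; SUM(f)→d](ρ[a/c](S)))) → 1
  π[d,e](σ[d>3]((R ⋈[e=d] γ[g; SUM(f)→d](ρ[a/c](S))))) → 1
  S → 5
  (π[d,e](σ[d>3]((R ⋈[e=d] γ[g; SUM(f)→d](ρ[a/c](S))))) ⋈[e=f] S) → 1

|E| = 1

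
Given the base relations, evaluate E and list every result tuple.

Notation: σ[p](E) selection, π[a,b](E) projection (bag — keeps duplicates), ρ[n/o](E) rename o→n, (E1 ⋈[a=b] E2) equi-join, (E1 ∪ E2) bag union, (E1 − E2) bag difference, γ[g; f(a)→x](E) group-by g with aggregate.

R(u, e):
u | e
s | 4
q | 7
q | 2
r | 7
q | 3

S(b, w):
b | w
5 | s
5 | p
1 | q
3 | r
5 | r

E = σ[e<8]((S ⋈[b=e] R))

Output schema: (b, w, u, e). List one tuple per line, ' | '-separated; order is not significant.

Subexpression sizes:
  S → 5
  R → 5
  (S ⋈[b=e] R) → 1
  σ[e<8]((S ⋈[b=e] R)) → 1

== RESULT ==
b | w | u | e
3 | r | q | 3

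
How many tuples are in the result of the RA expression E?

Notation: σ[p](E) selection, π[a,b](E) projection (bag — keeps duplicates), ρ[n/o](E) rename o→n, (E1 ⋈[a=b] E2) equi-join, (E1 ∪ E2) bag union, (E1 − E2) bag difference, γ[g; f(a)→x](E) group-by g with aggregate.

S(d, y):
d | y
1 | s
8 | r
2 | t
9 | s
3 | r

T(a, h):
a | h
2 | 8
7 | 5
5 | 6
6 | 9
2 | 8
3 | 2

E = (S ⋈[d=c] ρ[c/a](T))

Subexpression sizes:
  S → 5
  T → 6
  ρ[c/a](T) → 6
  (S ⋈[d=c] ρ[c/a](T)) → 3

|E| = 3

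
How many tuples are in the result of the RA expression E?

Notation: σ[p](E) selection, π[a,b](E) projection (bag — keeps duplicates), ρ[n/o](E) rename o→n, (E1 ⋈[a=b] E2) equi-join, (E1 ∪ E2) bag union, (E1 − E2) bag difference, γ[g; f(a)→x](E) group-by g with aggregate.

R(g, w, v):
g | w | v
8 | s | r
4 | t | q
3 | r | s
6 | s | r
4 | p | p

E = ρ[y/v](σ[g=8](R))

Per-node cardinality:
  R → 5
  σ[g=8](R) → 1
  ρ[y/v](σ[g=8](R)) → 1

|E| = 1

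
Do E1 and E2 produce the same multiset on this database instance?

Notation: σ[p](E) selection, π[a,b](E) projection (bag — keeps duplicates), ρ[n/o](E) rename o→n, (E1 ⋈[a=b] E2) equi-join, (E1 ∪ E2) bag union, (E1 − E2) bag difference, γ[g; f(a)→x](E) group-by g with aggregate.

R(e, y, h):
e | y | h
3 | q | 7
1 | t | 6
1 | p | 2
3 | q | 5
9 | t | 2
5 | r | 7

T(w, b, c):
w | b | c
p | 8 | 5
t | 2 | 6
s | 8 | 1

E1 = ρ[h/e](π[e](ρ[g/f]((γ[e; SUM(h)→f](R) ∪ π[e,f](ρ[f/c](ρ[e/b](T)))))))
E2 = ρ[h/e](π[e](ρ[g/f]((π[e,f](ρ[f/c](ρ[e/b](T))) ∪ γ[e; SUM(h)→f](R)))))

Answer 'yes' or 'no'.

E1 subexpression sizes:
  R → 6
  γ[e; SUM(h)→f](R) → 4
  T → 3
  ρ[e/b](T) → 3
  ρ[f/c](ρ[e/b](T)) → 3
  π[e,f](ρ[f/c](ρ[e/b](T))) → 3
  (γ[e; SUM(h)→f](R) ∪ π[e,f](ρ[f/c](ρ[e/b](T)))) → 7
  ρ[g/f]((γ[e; SUM(h)→f](R) ∪ π[e,f](ρ[f/c](ρ[e/b](T))))) → 7
  π[e](ρ[g/f]((γ[e; SUM(h)→f](R) ∪ π[e,f](ρ[f/c](ρ[e/b](T)))))) → 7
  ρ[h/e](π[e](ρ[g/f]((γ[e; SUM(h)→f](R) ∪ π[e,f](ρ[f/c](ρ[e/b](T))))))) → 7
E2 subexpression sizes:
  T → 3
  ρ[e/b](T) → 3
  ρ[f/c](ρ[e/b](T)) → 3
  π[e,f](ρ[f/c](ρ[e/b](T))) → 3
  R → 6
  γ[e; SUM(h)→f](R) → 4
  (π[e,f](ρ[f/c](ρ[e/b](T))) ∪ γ[e; SUM(h)→f](R)) → 7
  ρ[g/f]((π[e,f](ρ[f/c](ρ[e/b](T))) ∪ γ[e; SUM(h)→f](R))) → 7
  π[e](ρ[g/f]((π[e,f](ρ[f/c](ρ[e/b](T))) ∪ γ[e; SUM(h)→f](R)))) → 7
  ρ[h/e](π[e](ρ[g/f]((π[e,f](ρ[f/c](ρ[e/b](T))) ∪ γ[e; SUM(h)→f](R))))) → 7

E1 and E2 produce the same multiset:
h
1
2
3
5
8
8
9

yes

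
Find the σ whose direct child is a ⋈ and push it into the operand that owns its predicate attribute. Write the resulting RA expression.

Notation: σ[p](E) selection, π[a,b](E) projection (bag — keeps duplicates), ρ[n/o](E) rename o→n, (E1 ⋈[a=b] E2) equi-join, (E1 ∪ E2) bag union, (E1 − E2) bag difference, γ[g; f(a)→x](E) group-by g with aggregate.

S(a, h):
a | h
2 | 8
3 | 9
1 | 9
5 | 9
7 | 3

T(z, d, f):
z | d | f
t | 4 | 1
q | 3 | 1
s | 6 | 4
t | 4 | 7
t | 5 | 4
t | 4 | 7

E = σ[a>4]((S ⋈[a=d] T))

σ filters on a, owned by the left side.
E' = (σ[a>4](S) ⋈[a=d] T)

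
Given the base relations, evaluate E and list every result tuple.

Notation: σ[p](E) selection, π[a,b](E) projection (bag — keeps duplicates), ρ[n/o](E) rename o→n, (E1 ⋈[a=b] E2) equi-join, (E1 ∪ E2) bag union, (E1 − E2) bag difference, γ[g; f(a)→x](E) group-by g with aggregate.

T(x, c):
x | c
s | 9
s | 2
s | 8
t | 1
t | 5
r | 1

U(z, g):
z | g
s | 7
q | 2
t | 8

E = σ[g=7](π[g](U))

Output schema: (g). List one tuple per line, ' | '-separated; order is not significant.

Stepwise |·|:
  U → 3
  π[g](U) → 3
  σ[g=7](π[g](U)) → 1

== RESULT ==
g
7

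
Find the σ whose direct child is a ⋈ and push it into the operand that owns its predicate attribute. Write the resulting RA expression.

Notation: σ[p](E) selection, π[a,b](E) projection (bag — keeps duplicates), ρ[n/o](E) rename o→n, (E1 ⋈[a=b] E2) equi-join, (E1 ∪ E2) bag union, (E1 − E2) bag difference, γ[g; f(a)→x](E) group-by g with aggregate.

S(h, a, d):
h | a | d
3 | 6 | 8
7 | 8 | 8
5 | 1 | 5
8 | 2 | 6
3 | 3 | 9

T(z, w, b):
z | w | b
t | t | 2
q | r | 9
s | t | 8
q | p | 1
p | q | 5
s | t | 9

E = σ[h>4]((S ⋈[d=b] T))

σ filters on h, owned by the left side.
E' = (σ[h>4](S) ⋈[d=b] T)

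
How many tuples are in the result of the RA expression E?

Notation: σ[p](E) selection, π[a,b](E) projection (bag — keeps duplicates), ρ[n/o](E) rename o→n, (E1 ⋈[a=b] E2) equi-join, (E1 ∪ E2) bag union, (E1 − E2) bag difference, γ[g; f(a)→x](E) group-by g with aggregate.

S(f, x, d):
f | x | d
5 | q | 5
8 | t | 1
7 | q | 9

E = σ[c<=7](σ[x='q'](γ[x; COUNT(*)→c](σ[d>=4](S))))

Subexpression sizes:
  S → 3
  σ[d>=4](S) → 2
  γ[x; COUNT(*)→c](σ[d>=4](S)) → 1
  σ[x='q'](γ[x; COUNT(*)→c](σ[d>=4](S))) → 1
  σ[c<=7](σ[x='q'](γ[x; COUNT(*)→c](σ[d>=4](S)))) → 1

|E| = 1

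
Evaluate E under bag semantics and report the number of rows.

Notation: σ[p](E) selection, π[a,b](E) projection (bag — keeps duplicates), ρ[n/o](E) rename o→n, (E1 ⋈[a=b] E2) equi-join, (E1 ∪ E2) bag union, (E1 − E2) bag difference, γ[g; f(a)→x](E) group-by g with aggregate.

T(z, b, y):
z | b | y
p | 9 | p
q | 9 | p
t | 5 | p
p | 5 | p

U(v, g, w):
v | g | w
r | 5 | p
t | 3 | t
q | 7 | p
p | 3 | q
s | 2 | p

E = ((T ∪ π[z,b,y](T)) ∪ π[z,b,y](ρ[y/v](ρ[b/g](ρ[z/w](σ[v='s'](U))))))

Stepwise |·|:
  T → 4
  T → 4
  π[z,b,y](T) → 4
  (T ∪ π[z,b,y](T)) → 8
  U → 5
  σ[v='s'](U) → 1
  ρ[z/w](σ[v='s'](U)) → 1
  ρ[b/g](ρ[z/w](σ[v='s'](U))) → 1
  ρ[y/v](ρ[b/g](ρ[z/w](σ[v='s'](U)))) → 1
  π[z,b,y](ρ[y/v](ρ[b/g](ρ[z/w](σ[v='s'](U))))) → 1
  ((T ∪ π[z,b,y](T)) ∪ π[z,b,y](ρ[y/v](ρ[b/g](ρ[z/w](σ[v='s'](U)))))) → 9

|E| = 9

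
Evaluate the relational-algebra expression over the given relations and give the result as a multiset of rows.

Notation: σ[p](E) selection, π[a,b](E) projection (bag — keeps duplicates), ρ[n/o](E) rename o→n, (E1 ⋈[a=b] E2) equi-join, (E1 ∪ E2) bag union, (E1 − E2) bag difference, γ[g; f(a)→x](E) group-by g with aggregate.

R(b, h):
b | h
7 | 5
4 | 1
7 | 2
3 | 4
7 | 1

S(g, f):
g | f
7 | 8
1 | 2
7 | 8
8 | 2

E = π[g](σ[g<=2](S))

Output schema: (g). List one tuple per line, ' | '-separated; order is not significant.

Row counts bottom-up:
  S → 4
  σ[g<=2](S) → 1
  π[g](σ[g<=2](S)) → 1

== RESULT ==
g
1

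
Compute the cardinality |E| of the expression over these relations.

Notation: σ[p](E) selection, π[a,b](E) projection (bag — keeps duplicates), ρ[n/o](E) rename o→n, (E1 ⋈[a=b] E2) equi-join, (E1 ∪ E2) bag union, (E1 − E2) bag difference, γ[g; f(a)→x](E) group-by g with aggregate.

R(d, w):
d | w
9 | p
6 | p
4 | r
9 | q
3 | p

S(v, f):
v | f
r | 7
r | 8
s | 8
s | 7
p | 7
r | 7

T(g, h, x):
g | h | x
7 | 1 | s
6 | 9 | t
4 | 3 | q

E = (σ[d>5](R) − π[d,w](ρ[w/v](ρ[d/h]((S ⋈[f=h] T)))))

Subexpression sizes:
  R → 5
  σ[d>5](R) → 3
  S → 6
  T → 3
  (S ⋈[f=h] T) → 0
  ρ[d/h]((S ⋈[f=h] T)) → 0
  ρ[w/v](ρ[d/h]((S ⋈[f=h] T))) → 0
  π[d,w](ρ[w/v](ρ[d/h]((S ⋈[f=h] T)))) → 0
  (σ[d>5](R) − π[d,w](ρ[w/v](ρ[d/h]((S ⋈[f=h] T))))) → 3

|E| = 3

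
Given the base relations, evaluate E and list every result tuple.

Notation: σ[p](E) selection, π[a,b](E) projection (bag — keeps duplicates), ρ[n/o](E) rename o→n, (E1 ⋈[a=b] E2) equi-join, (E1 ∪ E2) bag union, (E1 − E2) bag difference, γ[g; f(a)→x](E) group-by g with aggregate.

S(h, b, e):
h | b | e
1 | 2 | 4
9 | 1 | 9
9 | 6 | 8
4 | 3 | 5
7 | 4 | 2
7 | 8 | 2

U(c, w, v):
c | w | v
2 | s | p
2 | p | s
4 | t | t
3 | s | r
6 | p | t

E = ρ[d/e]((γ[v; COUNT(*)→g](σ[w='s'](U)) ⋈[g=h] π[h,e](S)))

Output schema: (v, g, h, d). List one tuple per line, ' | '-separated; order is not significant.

Subexpression sizes:
  U → 5
  σ[w='s'](U) → 2
  γ[v; COUNT(*)→g](σ[w='s'](U)) → 2
  S → 6
  π[h,e](S) → 6
  (γ[v; COUNT(*)→g](σ[w='s'](U)) ⋈[g=h] π[h,e](S)) → 2
  ρ[d/e]((γ[v; COUNT(*)→g](σ[w='s'](U)) ⋈[g=h] π[h,e](S))) → 2

== RESULT ==
v | g | h | d
p | 1 | 1 | 4
r | 1 | 1 | 4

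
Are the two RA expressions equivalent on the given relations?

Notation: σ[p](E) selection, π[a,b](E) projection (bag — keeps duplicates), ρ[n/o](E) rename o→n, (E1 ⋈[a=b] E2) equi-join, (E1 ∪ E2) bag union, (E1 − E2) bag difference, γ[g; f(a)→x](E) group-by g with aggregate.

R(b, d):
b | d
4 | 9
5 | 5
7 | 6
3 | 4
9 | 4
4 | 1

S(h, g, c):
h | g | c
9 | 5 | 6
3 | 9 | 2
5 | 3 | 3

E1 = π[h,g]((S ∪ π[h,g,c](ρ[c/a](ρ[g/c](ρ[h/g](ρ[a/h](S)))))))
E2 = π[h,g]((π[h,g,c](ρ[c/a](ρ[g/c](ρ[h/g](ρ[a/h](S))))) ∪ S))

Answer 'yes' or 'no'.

E1 row counts bottom-up:
  S → 3
  S → 3
  ρ[a/h](S) → 3
  ρ[h/g](ρ[a/h](S)) → 3
  ρ[g/c](ρ[h/g](ρ[a/h](S))) → 3
  ρ[c/a](ρ[g/c](ρ[h/g](ρ[a/h](S)))) → 3
  π[h,g,c](ρ[c/a](ρ[g/c](ρ[h/g](ρ[a/h](S))))) → 3
  (S ∪ π[h,g,c](ρ[c/a](ρ[g/c](ρ[h/g](ρ[a/h](S)))))) → 6
  π[h,g]((S ∪ π[h,g,c](ρ[c/a](ρ[g/c](ρ[h/g](ρ[a/h](S))))))) → 6
E2 row counts bottom-up:
  S → 3
  ρ[a/h](S) → 3
  ρ[h/g](ρ[a/h](S)) → 3
  ρ[g/c](ρ[h/g](ρ[a/h](S))) → 3
  ρ[c/a](ρ[g/c](ρ[h/g](ρ[a/h](S)))) → 3
  π[h,g,c](ρ[c/a](ρ[g/c](ρ[h/g](ρ[a/h](S))))) → 3
  S → 3
  (π[h,g,c](ρ[c/a](ρ[g/c](ρ[h/g](ρ[a/h](S))))) ∪ S) → 6
  π[h,g]((π[h,g,c](ρ[c/a](ρ[g/c](ρ[h/g](ρ[a/h](S))))) ∪ S)) → 6

E1 and E2 produce the same multiset:
h | g
3 | 3
3 | 9
5 | 3
5 | 6
9 | 2
9 | 5

yes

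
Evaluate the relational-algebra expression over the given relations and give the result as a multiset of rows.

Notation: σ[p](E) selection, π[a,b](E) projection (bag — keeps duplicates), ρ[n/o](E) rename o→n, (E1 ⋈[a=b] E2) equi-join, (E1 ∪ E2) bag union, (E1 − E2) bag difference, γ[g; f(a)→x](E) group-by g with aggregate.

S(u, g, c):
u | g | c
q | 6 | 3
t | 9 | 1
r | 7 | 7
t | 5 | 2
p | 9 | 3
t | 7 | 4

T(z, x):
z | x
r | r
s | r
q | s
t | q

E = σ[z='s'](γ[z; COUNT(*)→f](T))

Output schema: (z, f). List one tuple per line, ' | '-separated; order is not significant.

Per-node cardinality:
  T → 4
  γ[z; COUNT(*)→f](T) → 4
  σ[z='s'](γ[z; COUNT(*)→f](T)) → 1

== RESULT ==
z | f
s | 1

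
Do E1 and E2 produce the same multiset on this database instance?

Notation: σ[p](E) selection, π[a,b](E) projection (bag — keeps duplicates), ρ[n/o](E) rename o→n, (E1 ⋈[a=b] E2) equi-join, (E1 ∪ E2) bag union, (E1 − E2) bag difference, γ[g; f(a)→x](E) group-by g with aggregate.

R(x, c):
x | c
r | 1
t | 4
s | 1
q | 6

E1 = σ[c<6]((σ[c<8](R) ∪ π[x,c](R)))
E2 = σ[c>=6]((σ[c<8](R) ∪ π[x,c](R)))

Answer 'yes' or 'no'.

E1 stepwise |·|:
  R → 4
  σ[c<8](R) → 4
  R → 4
  π[x,c](R) → 4
  (σ[c<8](R) ∪ π[x,c](R)) → 8
  σ[c<6]((σ[c<8](R) ∪ π[x,c](R))) → 6
E2 stepwise |·|:
  R → 4
  σ[c<8](R) → 4
  R → 4
  π[x,c](R) → 4
  (σ[c<8](R) ∪ π[x,c](R)) → 8
  σ[c>=6]((σ[c<8](R) ∪ π[x,c](R))) → 2

E1 result:
x | c
r | 1
r | 1
s | 1
s | 1
t | 4
t | 4
E2 result:
x | c
q | 6
q | 6
Witness: ('r', 1) appears 2× in E1 but 0× in E2.

no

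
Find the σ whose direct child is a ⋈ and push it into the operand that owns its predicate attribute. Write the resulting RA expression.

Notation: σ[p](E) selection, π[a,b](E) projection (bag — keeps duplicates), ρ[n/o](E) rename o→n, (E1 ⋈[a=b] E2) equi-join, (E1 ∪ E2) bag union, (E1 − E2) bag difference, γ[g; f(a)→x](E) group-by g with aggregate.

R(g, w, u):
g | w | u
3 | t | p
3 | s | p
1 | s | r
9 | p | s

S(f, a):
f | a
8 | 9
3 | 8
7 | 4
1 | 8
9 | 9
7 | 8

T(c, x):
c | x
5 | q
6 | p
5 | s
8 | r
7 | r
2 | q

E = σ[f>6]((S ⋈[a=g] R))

σ filters on f, owned by the left side.
E' = (σ[f>6](S) ⋈[a=g] R)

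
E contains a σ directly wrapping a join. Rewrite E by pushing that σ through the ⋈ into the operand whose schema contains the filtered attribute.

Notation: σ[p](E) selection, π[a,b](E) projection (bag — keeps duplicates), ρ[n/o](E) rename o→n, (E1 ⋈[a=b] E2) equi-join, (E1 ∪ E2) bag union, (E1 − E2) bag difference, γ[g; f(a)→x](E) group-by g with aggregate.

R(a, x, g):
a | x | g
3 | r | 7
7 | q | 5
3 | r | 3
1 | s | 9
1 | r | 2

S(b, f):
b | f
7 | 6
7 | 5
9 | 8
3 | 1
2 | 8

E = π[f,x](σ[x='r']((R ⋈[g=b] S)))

σ filters on x, owned by the left side.
E' = π[f,x]((σ[x='r'](R) ⋈[g=b] S))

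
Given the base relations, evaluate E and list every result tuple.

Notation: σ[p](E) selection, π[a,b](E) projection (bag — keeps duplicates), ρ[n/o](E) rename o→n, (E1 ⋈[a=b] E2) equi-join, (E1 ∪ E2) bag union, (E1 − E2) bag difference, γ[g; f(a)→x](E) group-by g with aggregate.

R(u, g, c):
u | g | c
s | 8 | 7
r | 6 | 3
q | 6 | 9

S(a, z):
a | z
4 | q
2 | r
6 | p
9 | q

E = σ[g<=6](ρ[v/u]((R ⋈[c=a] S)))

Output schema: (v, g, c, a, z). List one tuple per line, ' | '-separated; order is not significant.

Per-node cardinality:
  R → 3
  S → 4
  (R ⋈[c=a] S) → 1
  ρ[v/u]((R ⋈[c=a] S)) → 1
  σ[g<=6](ρ[v/u]((R ⋈[c=a] S))) → 1

== RESULT ==
v | g | c | a | z
q | 6 | 9 | 9 | q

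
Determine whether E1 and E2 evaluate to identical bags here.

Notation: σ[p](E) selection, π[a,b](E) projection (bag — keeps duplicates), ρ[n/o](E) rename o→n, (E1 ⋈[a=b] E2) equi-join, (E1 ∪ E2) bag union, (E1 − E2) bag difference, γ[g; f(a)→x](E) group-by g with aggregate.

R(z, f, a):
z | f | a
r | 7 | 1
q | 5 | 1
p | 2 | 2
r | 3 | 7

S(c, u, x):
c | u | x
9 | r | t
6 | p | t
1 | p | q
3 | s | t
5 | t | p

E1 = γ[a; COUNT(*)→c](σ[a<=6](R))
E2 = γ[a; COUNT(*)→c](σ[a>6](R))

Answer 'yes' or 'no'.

E1 row counts bottom-up:
  R → 4
  σ[a<=6](R) → 3
  γ[a; COUNT(*)→c](σ[a<=6](R)) → 2
E2 row counts bottom-up:
  R → 4
  σ[a>6](R) → 1
  γ[a; COUNT(*)→c](σ[a>6](R)) → 1

E1 result:
a | c
1 | 2
2 | 1
E2 result:
a | c
7 | 1
Witness: (1, 2) appears 1× in E1 but 0× in E2.

no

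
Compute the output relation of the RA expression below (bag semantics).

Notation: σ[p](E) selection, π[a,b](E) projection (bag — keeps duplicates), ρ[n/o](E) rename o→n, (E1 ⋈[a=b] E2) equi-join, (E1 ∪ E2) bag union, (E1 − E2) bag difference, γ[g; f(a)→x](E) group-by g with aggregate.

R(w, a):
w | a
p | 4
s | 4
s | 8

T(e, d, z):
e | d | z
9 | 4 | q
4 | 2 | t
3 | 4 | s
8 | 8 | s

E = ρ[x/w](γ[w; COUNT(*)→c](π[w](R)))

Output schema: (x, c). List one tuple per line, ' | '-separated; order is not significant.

Row counts bottom-up:
  R → 3
  π[w](R) → 3
  γ[w; COUNT(*)→c](π[w](R)) → 2
  ρ[x/w](γ[w; COUNT(*)→c](π[w](R))) → 2

== RESULT ==
x | c
p | 1
s | 2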